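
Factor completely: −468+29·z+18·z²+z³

(z+13)·(z+9)·(z−4)

Trying the rational-root candidates, z = 4 is a root, giving the factor (z−4) and quotient z²+22·z+117.
The remaining quadratic factors as (z+13)(z+9).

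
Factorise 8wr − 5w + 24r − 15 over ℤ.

(8r − 5)(w + 3)

Group as (8wr − 5w) + (24r − 15) = w(8r − 5) + 3(8r − 5).
Both groups share the factor (8r − 5).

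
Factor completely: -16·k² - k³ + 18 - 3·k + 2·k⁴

Testing divisors of the constant over divisors of the leading coefficient, k = -2 is a root, giving the factor (k + 2) and quotient 2·k³ - 5·k² - 6·k + 9.
Continuing, k = 3 is a root, so (k - 3) divides it; the quotient is 2·k² + k - 3.
The remaining quadratic factors as (2·k + 3)(k - 1).

(2·k + 3)·(k + 2)·(k - 1)·(k - 3)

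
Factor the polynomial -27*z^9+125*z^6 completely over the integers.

-z^6*(3*z-5)*(9*z^2+15*z+25)

Every term has a factor of z^6; factoring it out leaves -27*z^3+125.
Recognize a difference of cubes with the parts 5 and 3*z.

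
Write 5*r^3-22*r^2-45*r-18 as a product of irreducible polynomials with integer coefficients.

(5*r+3)*(r+1)*(r-6)

Trying the rational-root candidates, r = 6 is a root, giving the factor (r-6) and quotient 5*r^2+8*r+3.
The remaining quadratic factors as (5*r+3)(r+1).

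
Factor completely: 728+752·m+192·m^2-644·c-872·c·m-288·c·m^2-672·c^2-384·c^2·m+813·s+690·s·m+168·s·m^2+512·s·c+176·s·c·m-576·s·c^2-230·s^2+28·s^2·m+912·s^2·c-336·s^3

Group: 6·s·(-56·s^2+152·s·c+42·s·m+27·s-96·c^2-72·c·m-92·c+48·m+104) + (4·m+7)·(-56·s^2+152·s·c+42·s·m+27·s-96·c^2-72·c·m-92·c+48·m+104); both groups contain (-56·s^2+152·s·c+42·s·m+27·s-96·c^2-72·c·m-92·c+48·m+104), so (6·s+4·m+7) is a factor with cofactor -56·s^2+152·s·c+42·s·m+27·s-96·c^2-72·c·m-92·c+48·m+104.
The cofactor groups again: -56·s^2+152·s·c+42·s·m+27·s-96·c^2-72·c·m-92·c+48·m+104 = -7·s·(8·s-8·c-6·m-13) + (12·c-8)·(8·s-8·c-6·m-13); both groups contain (8·s-8·c-6·m-13), giving -(7·s-12·c+8)·(8·s-8·c-6·m-13).

-(7·s-12·c+8)·(8·s-8·c-6·m-13)·(6·s+4·m+7)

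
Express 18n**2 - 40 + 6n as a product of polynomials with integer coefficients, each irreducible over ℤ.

Pull out the common factor 2, then factor the remaining trinomial.

2(3n + 5)(3n - 4)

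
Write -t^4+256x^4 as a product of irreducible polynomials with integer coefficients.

Difference of squares twice: with A = 4x and B = t, A⁴ − B⁴ = (A² − B²)(A² + B²), and A² − B² factors again.

(4x-t)(4x+t)(16x^2+t^2)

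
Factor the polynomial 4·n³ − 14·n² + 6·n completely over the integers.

Pull out the common factor 2·n, then factor the remaining trinomial.

2·n·(2·n − 1)·(n − 3)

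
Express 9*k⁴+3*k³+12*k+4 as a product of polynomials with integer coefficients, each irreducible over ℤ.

(3*k+1)*(3*k³+4)

Group as (9*k⁴+12*k) + (3*k³+4) = 3*k*(3*k³+4) + (3*k³+4).
Both groups share the factor (3*k³+4).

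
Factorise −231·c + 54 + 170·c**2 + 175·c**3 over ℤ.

(5·c + 9)·(5·c − 2)·(7·c − 3)

Trying the rational-root candidates, c = −9/5 is a root, so (5·c + 9) is a factor; dividing leaves 35·c**2 − 29·c + 6.
The remaining quadratic factors as (7·c − 3)(5·c − 2).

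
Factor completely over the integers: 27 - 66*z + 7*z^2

(7*z - 3)*(z - 9)

Need a pair with product 7·27 = 189 and sum -66: that's -3 and -63.
Split the middle term: 7*z^2 - 3*z - 63*z + 27 = z*(7*z - 3) - 9*(7*z - 3).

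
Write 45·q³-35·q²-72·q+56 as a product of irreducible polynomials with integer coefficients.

(9·q-7)·(5·q²-8)

Group as (45·q³-72·q) + (-35·q²+56) = 9·q·(5·q²-8) - 7·(5·q²-8).
Both groups share the factor (5·q²-8).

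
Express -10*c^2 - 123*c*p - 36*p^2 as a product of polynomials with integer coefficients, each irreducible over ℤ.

-(10*c + 3*p)*(c + 12*p)

Group: -c*(10*c + 3*p) - 12*p*(10*c + 3*p); both groups contain (10*c + 3*p).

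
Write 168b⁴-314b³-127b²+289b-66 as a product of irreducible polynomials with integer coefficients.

(4b-3)(6b-11)(7b-2)(b+1)

By the rational root theorem, b = 2/7 is a root, so (7b-2) divides it; the quotient is 24b³-38b²-29b+33.
Next, b = -1 is a root, so (b+1) is a factor; dividing leaves 24b²-62b+33.
The remaining quadratic factors as (6b-11)(4b-3).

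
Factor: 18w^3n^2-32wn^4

2n^2w(3w-4n)(3w+4n)

Every term has a factor of 2wn^2. Then 9w^2-16n^2 = (3w)² − (4n)².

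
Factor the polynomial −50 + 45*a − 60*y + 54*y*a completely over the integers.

Group as (54*y*a − 60*y) + (45*a − 50) = 6*y*(9*a − 10) + 5*(9*a − 10).
Both groups share the factor (9*a − 10).

(6*y + 5)*(9*a − 10)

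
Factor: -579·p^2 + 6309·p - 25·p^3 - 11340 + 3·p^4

Trying the rational-root candidates, p = -15 is a root, so (p + 15) is a factor; dividing leaves 3·p^3 - 70·p^2 + 471·p - 756.
Next, p = 7/3 is a root, so (3·p - 7) is a factor; dividing leaves p^2 - 21·p + 108.
The remaining quadratic factors as (p - 12)(p - 9).

(3·p - 7)·(p + 15)·(p - 12)·(p - 9)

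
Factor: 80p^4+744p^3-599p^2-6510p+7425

Trying the rational-root candidates, p = -9 is a root, so (p+9) is a factor; dividing leaves 80p^3+24p^2-815p+825.
Then p = 5/4 is a root, so (4p-5) divides it; the quotient is 20p^2+31p-165.
The remaining quadratic factors as (5p-11)(4p+15).

(4p+15)(4p-5)(5p-11)(p+9)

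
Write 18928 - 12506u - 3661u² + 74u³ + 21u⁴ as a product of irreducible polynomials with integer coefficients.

(3u + 14)(7u - 8)(u + 13)(u - 13)

Testing divisors of the constant over divisors of the leading coefficient, u = 13 is a root, giving the factor (u - 13) and quotient 21u³ + 347u² + 850u - 1456.
Continuing, u = 8/7 is a root, giving the factor (7u - 8) and quotient 3u² + 53u + 182.
The remaining quadratic factors as (3u + 14)(u + 13).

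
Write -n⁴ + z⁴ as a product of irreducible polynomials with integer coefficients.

(z - n)·(z + n)·(z² + n²)

Difference of squares twice: with A = z and B = n, A⁴ − B⁴ = (A² − B²)(A² + B²), and A² − B² factors again.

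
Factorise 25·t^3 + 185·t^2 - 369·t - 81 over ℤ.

Testing divisors of the constant over divisors of the leading coefficient, t = 9/5 is a root, so (5·t - 9) divides it; the quotient is 5·t^2 + 46·t + 9.
The remaining quadratic factors as (t + 9)(5·t + 1).

(5·t + 1)·(5·t - 9)·(t + 9)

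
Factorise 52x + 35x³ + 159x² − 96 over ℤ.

Among the possible rational roots, x = −8/7 is a root, so (7x + 8) is a factor; dividing leaves 5x² + 17x − 12.
The remaining quadratic factors as (x + 4)(5x − 3).

(5x − 3)(7x + 8)(x + 4)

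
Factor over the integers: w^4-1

Substitute u = w^2 to get a quadratic in u, then factor.
w^2-1 is a difference of squares.
w^2+1 is irreducible over ℤ (sum of squares).

(w+1)*(w-1)*(w^2+1)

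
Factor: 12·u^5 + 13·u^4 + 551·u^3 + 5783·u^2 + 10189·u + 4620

By the rational root theorem, u = -3/4 is a root, so (4·u + 3) is a factor; dividing leaves 3·u^4 + u^3 + 137·u^2 + 1343·u + 1540.
Next, u = -5 is a root, so (u + 5) divides it; the quotient is 3·u^3 - 14·u^2 + 207·u + 308.
Next, u = -4/3 is a root, giving the factor (3·u + 4) and quotient u^2 - 6·u + 77.
The quadratic u^2 - 6·u + 77 has discriminant -272 < 0 and is irreducible over ℤ.

(3·u + 4)·(4·u + 3)·(u + 5)·(u^2 - 6·u + 77)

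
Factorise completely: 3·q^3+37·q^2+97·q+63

Among the possible rational roots, q = -9 is a root, so (q+9) is a factor; dividing leaves 3·q^2+10·q+7.
The remaining quadratic factors as (3·q+7)(q+1).

(3·q+7)·(q+1)·(q+9)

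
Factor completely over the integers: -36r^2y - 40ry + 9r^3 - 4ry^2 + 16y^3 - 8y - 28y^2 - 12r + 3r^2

(3r + 2y)(3r - 2y + 4)(r - 4y - 1)

Group: 3r(3r^2 - 10ry - 3r - 8y^2 - 2y) + (-2y + 4)(3r^2 - 10ry - 3r - 8y^2 - 2y); both groups contain (3r^2 - 10ry - 3r - 8y^2 - 2y), so (3r - 2y + 4) is a factor with cofactor 3r^2 - 10ry - 3r - 8y^2 - 2y.
The cofactor groups again: 3r^2 - 10ry - 3r - 8y^2 - 2y = 3r(r - 4y - 1) + 2y(r - 4y - 1); both groups contain (r - 4y - 1), giving (3r + 2y)(r - 4y - 1).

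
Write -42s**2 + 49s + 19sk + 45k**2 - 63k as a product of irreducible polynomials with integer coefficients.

-(7s - 9k)(6s + 5k - 7)

Group: -6s(7s - 9k) + (-5k + 7)(7s - 9k); both groups contain (7s - 9k).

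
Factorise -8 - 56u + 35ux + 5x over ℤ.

Group as (35ux - 56u) + (5x - 8) = 7u(5x - 8) + (5x - 8).
Both groups share the factor (5x - 8).

(5x - 8)(7u + 1)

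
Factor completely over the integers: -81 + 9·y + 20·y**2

Need a pair with product 20·(-81) = -1620 and sum 9: that's -36 and 45.
Split the middle term: 20·y**2 - 36·y + 45·y - 81 = 4·y·(5·y - 9) + 9·(5·y - 9).

(4·y + 9)·(5·y - 9)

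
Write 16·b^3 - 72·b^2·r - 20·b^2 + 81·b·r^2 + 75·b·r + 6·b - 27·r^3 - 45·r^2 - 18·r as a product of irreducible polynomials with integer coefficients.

(4·b - 3·r - 2)·(4·b - 3·r - 3)·(b - 3·r)

Group: 4·b·(4·b^2 - 15·b·r - 2·b + 9·r^2 + 6·r) + (-3·r - 3)·(4·b^2 - 15·b·r - 2·b + 9·r^2 + 6·r); both groups contain (4·b^2 - 15·b·r - 2·b + 9·r^2 + 6·r), so (4·b - 3·r - 3) is a factor with cofactor 4·b^2 - 15·b·r - 2·b + 9·r^2 + 6·r.
The cofactor groups again: 4·b^2 - 15·b·r - 2·b + 9·r^2 + 6·r = 4·b·(b - 3·r) + (-3·r - 2)·(b - 3·r); both groups contain (b - 3·r), giving (4·b - 3·r - 2)·(b - 3·r).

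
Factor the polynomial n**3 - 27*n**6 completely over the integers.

Every term has a factor of n**3; factoring it out leaves -27*n**3 + 1.
Recognize a difference of cubes with the parts 1 and 3*n.

-n**3*(3*n - 1)*(9*n**2 + 3*n + 1)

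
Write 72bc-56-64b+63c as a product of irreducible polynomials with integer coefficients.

Group as (72bc-64b) + (63c-56) = 8b(9c-8) + 7(9c-8).
Both groups share the factor (9c-8).

(8b+7)(9c-8)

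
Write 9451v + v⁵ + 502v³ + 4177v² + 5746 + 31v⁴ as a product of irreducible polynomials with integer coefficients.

By the rational root theorem, v = -13 is a root, so (v + 13) is a factor; dividing leaves v⁴ + 18v³ + 268v² + 693v + 442.
Next, v = -2 is a root, so (v + 2) divides it; the quotient is v³ + 16v² + 236v + 221.
Continuing, v = -1 is a root, so (v + 1) divides it; the quotient is v² + 15v + 221.
The quadratic v² + 15v + 221 has discriminant -659 < 0 and is irreducible over ℤ.

(v + 1)(v + 13)(v + 2)(v² + 15v + 221)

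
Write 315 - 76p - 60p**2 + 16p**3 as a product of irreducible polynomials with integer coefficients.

Testing divisors of the constant over divisors of the leading coefficient, p = -9/4 is a root, so (4p + 9) is a factor; dividing leaves 4p**2 - 24p + 35.
The remaining quadratic factors as (2p - 5)(2p - 7).

(2p - 5)(2p - 7)(4p + 9)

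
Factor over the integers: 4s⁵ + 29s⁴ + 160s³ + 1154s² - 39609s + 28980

(4s - 3)(s + 12)(s - 7)(s² + 3s + 115)

Trying the rational-root candidates, s = 3/4 is a root, giving the factor (4s - 3) and quotient s⁴ + 8s³ + 46s² + 323s - 9660.
Then s = 7 is a root, so (s - 7) is a factor; dividing leaves s³ + 15s² + 151s + 1380.
Then s = -12 is a root, giving the factor (s + 12) and quotient s² + 3s + 115.
The quadratic s² + 3s + 115 has discriminant -451 < 0 and is irreducible over ℤ.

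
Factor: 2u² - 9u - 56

Need a pair with product 2·(-56) = -112 and sum -9: that's -16 and 7.
Split the middle term: 2u² - 16u + 7u - 56 = 2u(u - 8) + 7(u - 8).

(2u + 7)(u - 8)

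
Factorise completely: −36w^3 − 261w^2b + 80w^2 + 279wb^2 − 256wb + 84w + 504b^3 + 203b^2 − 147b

−(4w − 7b)(w + 8b − 3)(9w + 9b + 7)

Group: 9w(−4w^2 − 25wb + 12w + 56b^2 − 21b) + (9b + 7)(−4w^2 − 25wb + 12w + 56b^2 − 21b); both groups contain (−4w^2 − 25wb + 12w + 56b^2 − 21b), so (9w + 9b + 7) is a factor with cofactor −4w^2 − 25wb + 12w + 56b^2 − 21b.
The cofactor groups again: −4w^2 − 25wb + 12w + 56b^2 − 21b = −w(4w − 7b) + (−8b + 3)(4w − 7b); both groups contain (4w − 7b), giving −(w + 8b − 3)(4w − 7b).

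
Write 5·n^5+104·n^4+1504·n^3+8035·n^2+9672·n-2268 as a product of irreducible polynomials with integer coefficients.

(5·n-1)·(n+2)·(n+6)·(n^2+13·n+189)

Among the possible rational roots, n = 1/5 is a root, giving the factor (5·n-1) and quotient n^4+21·n^3+305·n^2+1668·n+2268.
Next, n = -6 is a root, so (n+6) divides it; the quotient is n^3+15·n^2+215·n+378.
Next, n = -2 is a root, so (n+2) divides it; the quotient is n^2+13·n+189.
The quadratic n^2+13·n+189 has discriminant -587 < 0 and is irreducible over ℤ.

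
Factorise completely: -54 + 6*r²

6*(r + 3)*(r - 3)

Pull out the common factor 6; r² - 9 is a difference of squares.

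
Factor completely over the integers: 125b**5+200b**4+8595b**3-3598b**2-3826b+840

Among the possible rational roots, b = -3/5 is a root, giving the factor (5b+3) and quotient 25b**4+25b**3+1704b**2-1742b+280.
Next, b = 1/5 is a root, so (5b-1) divides it; the quotient is 5b**3+6b**2+342b-280.
Continuing, b = 4/5 is a root, giving the factor (5b-4) and quotient b**2+2b+70.
The quadratic b**2+2b+70 has discriminant -276 < 0 and is irreducible over ℤ.

(5b+3)(5b-1)(5b-4)(b**2+2b+70)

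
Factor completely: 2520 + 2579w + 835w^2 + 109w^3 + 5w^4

By the rational root theorem, w = −5 is a root, so (w + 5) is a factor; dividing leaves 5w^3 + 84w^2 + 415w + 504.
Next, w = −7 is a root, so (w + 7) divides it; the quotient is 5w^2 + 49w + 72.
The remaining quadratic factors as (5w + 9)(w + 8).

(5w + 9)(w + 5)(w + 7)(w + 8)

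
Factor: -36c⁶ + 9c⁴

-9c⁴(2c + 1)(2c - 1)

Pull out the common factor 9c⁴, leaving -4c² + 1.
Recognize a difference of squares with the parts 1 and 2c.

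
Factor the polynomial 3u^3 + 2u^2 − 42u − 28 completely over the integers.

(3u + 2)(u^2 − 14)

Group as (3u^3 − 42u) + (2u^2 − 28) = 3u(u^2 − 14) + 2(u^2 − 14).
Both groups share the factor (u^2 − 14).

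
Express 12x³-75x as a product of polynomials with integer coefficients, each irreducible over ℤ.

Factor out 3x, leaving 4x²-25, which is a difference of two squares.

3x(2x+5)(2x-5)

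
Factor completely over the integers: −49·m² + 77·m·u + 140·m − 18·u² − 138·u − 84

−(7·m − 2·u − 14)·(7·m − 9·u − 6)

Group: −7·m·(7·m − 9·u − 6) + (2·u + 14)·(7·m − 9·u − 6); both groups contain (7·m − 9·u − 6).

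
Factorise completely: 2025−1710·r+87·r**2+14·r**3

(2·r−15)·(7·r−9)·(r+15)

Among the possible rational roots, r = −15 is a root, so (r+15) is a factor; dividing leaves 14·r**2−123·r+135.
The remaining quadratic factors as (2·r−15)(7·r−9).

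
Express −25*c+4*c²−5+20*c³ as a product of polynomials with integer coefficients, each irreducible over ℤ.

Group as (20*c³−25*c) + (4*c²−5) = 5*c*(4*c²−5) + (4*c²−5).
Both groups share the factor (4*c²−5).

(5*c+1)*(4*c²−5)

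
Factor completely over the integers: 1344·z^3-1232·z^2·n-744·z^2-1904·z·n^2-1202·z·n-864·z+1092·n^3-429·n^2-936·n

Group: 12·z·(112·z^2-224·z·n-62·z+84·n^2-33·n-72) + 13·n·(112·z^2-224·z·n-62·z+84·n^2-33·n-72); both groups contain (112·z^2-224·z·n-62·z+84·n^2-33·n-72), so (12·z+13·n) is a factor with cofactor 112·z^2-224·z·n-62·z+84·n^2-33·n-72.
The cofactor groups again: 112·z^2-224·z·n-62·z+84·n^2-33·n-72 = 14·z·(8·z-12·n-9) + (-7·n+8)·(8·z-12·n-9); both groups contain (8·z-12·n-9), giving (14·z-7·n+8)·(8·z-12·n-9).

(8·z-12·n-9)·(14·z-7·n+8)·(12·z+13·n)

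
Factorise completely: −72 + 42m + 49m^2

Need a pair with product 49·(−72) = −3528 and sum 42: that's −42 and 84.
Split the middle term: 49m^2 − 42m + 84m − 72 = 7m(7m − 6) + 12(7m − 6).

(7m + 12)(7m − 6)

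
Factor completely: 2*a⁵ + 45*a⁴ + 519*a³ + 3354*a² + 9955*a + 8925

(2*a + 3)*(a + 5)*(a + 7)*(a² + 9*a + 85)

Among the possible rational roots, a = −7 is a root, giving the factor (a + 7) and quotient 2*a⁴ + 31*a³ + 302*a² + 1240*a + 1275.
Then a = −3/2 is a root, so (2*a + 3) divides it; the quotient is a³ + 14*a² + 130*a + 425.
Next, a = −5 is a root, so (a + 5) divides it; the quotient is a² + 9*a + 85.
The quadratic a² + 9*a + 85 has discriminant −259 < 0 and is irreducible over ℤ.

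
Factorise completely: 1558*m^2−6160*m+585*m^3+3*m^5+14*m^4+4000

Testing divisors of the constant over divisors of the leading coefficient, m = −5 is a root, so (m+5) divides it; the quotient is 3*m^4−m^3+590*m^2−1392*m+800.
Next, m = 1 is a root, so (m−1) divides it; the quotient is 3*m^3+2*m^2+592*m−800.
Then m = 4/3 is a root, giving the factor (3*m−4) and quotient m^2+2*m+200.
The quadratic m^2+2*m+200 has discriminant −796 < 0 and is irreducible over ℤ.

(3*m−4)*(m+5)*(m−1)*(m^2+2*m+200)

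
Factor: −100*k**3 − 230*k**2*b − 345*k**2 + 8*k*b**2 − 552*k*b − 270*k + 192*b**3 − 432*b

Group: 5*k*(−20*k**2 − 62*k*b − 45*k − 48*b**2 − 72*b) + (−4*b + 6)*(−20*k**2 − 62*k*b − 45*k − 48*b**2 − 72*b); both groups contain (−20*k**2 − 62*k*b − 45*k − 48*b**2 − 72*b), so (5*k − 4*b + 6) is a factor with cofactor −20*k**2 − 62*k*b − 45*k − 48*b**2 − 72*b.
The cofactor groups again: −20*k**2 − 62*k*b − 45*k − 48*b**2 − 72*b = −5*k*(4*k + 6*b + 9) − 8*b*(4*k + 6*b + 9); both groups contain (4*k + 6*b + 9), giving −(5*k + 8*b)*(4*k + 6*b + 9).

−(5*k − 4*b + 6)*(4*k + 6*b + 9)*(5*k + 8*b)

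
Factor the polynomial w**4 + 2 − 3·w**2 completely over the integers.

(w + 1)·(w − 1)·(w**2 − 2)

Substitute u = w**2 to get a quadratic in u, then factor.
w**2 − 2 is irreducible over ℤ (2 is not a perfect square).
w**2 − 1 is a difference of squares.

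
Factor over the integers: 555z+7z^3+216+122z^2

(7z+3)(z+8)(z+9)

Testing divisors of the constant over divisors of the leading coefficient, z = -3/7 is a root, so (7z+3) is a factor; dividing leaves z^2+17z+72.
The remaining quadratic factors as (z+8)(z+9).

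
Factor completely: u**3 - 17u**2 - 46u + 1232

By the rational root theorem, u = 14 is a root, so (u - 14) is a factor; dividing leaves u**2 - 3u - 88.
The remaining quadratic factors as (u - 11)(u + 8).

(u + 8)(u - 11)(u - 14)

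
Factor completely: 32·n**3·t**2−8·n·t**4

Pull out the common factor 8·n·t**2; 4·n**2−t**2 is a difference of squares.

8·n·t**2·(2·n+t)·(2·n−t)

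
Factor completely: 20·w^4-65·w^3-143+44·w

(4·w-13)·(5·w^3+11)

Group as (20·w^4+44·w) + (-65·w^3-143) = 4·w·(5·w^3+11) - 13·(5·w^3+11).
Both groups share the factor (5·w^3+11).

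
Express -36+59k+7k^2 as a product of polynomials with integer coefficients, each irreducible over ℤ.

Need a pair with product 7·(-36) = -252 and sum 59: that's -4 and 63.
Split the middle term: 7k^2-4k + 63k-36 = k(7k-4) + 9(7k-4).

(7k-4)(k+9)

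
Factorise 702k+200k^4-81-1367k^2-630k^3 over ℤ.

Among the possible rational roots, k = 9/2 is a root, giving the factor (2k-9) and quotient 100k^3+135k^2-76k+9.
Then k = 1/5 is a root, so (5k-1) is a factor; dividing leaves 20k^2+31k-9.
The remaining quadratic factors as (5k+9)(4k-1).

(2k-9)(4k-1)(5k+9)(5k-1)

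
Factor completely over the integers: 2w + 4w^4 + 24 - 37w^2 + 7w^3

(4w + 3)(w + 4)(w - 1)(w - 2)

Testing divisors of the constant over divisors of the leading coefficient, w = -4 is a root, so (w + 4) divides it; the quotient is 4w^3 - 9w^2 - w + 6.
Next, w = -3/4 is a root, so (4w + 3) is a factor; dividing leaves w^2 - 3w + 2.
The remaining quadratic factors as (w - 1)(w - 2).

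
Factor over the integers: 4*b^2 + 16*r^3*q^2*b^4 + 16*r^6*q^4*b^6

Pull out the common factor 4*b^2, leaving 4*r^6*q^4*b^4 + 4*r^3*q^2*b^2 + 1.
Recognize a perfect-square trinomial with the parts 2*r^3*q^2*b^2 and 1.

4*b^2*(2*r^3*q^2*b^2 + 1)^2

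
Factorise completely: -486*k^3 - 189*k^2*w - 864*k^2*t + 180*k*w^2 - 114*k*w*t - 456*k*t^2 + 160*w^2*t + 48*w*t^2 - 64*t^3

Group: 9*k*(-54*k^2 - 21*k*w - 48*k*t + 20*w^2 + 6*w*t - 8*t^2) + 8*t*(-54*k^2 - 21*k*w - 48*k*t + 20*w^2 + 6*w*t - 8*t^2); both groups contain (-54*k^2 - 21*k*w - 48*k*t + 20*w^2 + 6*w*t - 8*t^2), so (9*k + 8*t) is a factor with cofactor -54*k^2 - 21*k*w - 48*k*t + 20*w^2 + 6*w*t - 8*t^2.
The cofactor groups again: -54*k^2 - 21*k*w - 48*k*t + 20*w^2 + 6*w*t - 8*t^2 = -9*k*(6*k + 5*w + 4*t) + (4*w - 2*t)*(6*k + 5*w + 4*t); both groups contain (6*k + 5*w + 4*t), giving -(9*k - 4*w + 2*t)*(6*k + 5*w + 4*t).

-(6*k + 5*w + 4*t)*(9*k - 4*w + 2*t)*(9*k + 8*t)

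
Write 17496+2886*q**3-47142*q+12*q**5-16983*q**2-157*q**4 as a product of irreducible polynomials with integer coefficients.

Testing divisors of the constant over divisors of the leading coefficient, q = 1/3 is a root, giving the factor (3*q-1) and quotient 4*q**4-51*q**3+945*q**2-5346*q-17496.
Next, q = -9/4 is a root, so (4*q+9) divides it; the quotient is q**3-15*q**2+270*q-1944.
Continuing, q = 9 is a root, so (q-9) divides it; the quotient is q**2-6*q+216.
The quadratic q**2-6*q+216 has discriminant -828 < 0 and is irreducible over ℤ.

(3*q-1)*(4*q+9)*(q-9)*(q**2-6*q+216)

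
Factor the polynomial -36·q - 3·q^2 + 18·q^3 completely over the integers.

3·q·(2·q - 3)·(3·q + 4)

Pull out the common factor 3·q, then factor the remaining trinomial.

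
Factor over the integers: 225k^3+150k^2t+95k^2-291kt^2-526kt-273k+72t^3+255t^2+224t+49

(5k+8t+7)(5k-3t-1)(9k-3t-7)

Group: 5k(45k^2+57kt+28k-24t^2-77t-49) + (-3t-1)(45k^2+57kt+28k-24t^2-77t-49); both groups contain (45k^2+57kt+28k-24t^2-77t-49), so (5k-3t-1) is a factor with cofactor 45k^2+57kt+28k-24t^2-77t-49.
The cofactor groups again: 45k^2+57kt+28k-24t^2-77t-49 = 9k(5k+8t+7) + (-3t-7)(5k+8t+7); both groups contain (5k+8t+7), giving (9k-3t-7)(5k+8t+7).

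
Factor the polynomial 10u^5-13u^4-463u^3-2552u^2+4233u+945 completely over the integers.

(2u-3)(5u+1)(u-9)(u^2+9u+35)

Testing divisors of the constant over divisors of the leading coefficient, u = 9 is a root, giving the factor (u-9) and quotient 10u^4+77u^3+230u^2-482u-105.
Next, u = -1/5 is a root, so (5u+1) is a factor; dividing leaves 2u^3+15u^2+43u-105.
Next, u = 3/2 is a root, giving the factor (2u-3) and quotient u^2+9u+35.
The quadratic u^2+9u+35 has discriminant -59 < 0 and is irreducible over ℤ.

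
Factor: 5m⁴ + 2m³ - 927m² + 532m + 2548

(5m + 7)(m + 14)(m - 13)(m - 2)

Testing divisors of the constant over divisors of the leading coefficient, m = 2 is a root, so (m - 2) divides it; the quotient is 5m³ + 12m² - 903m - 1274.
Continuing, m = 13 is a root, so (m - 13) divides it; the quotient is 5m² + 77m + 98.
The remaining quadratic factors as (5m + 7)(m + 14).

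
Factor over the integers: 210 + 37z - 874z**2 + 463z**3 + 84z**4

(3z - 2)(4z - 5)(7z + 3)(z + 7)

Among the possible rational roots, z = 2/3 is a root, giving the factor (3z - 2) and quotient 28z**3 + 173z**2 - 176z - 105.
Continuing, z = -3/7 is a root, so (7z + 3) is a factor; dividing leaves 4z**2 + 23z - 35.
The remaining quadratic factors as (4z - 5)(z + 7).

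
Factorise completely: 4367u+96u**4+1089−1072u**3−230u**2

By the rational root theorem, u = 9/4 is a root, so (4u−9) divides it; the quotient is 24u**3−214u**2−539u−121.
Next, u = −1/4 is a root, giving the factor (4u+1) and quotient 6u**2−55u−121.
The remaining quadratic factors as (u−11)(6u+11).

(4u+1)(4u−9)(6u+11)(u−11)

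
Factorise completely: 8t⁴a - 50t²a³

Pull out the common factor 2t²a; 4t² - 25a² is a difference of squares.

2at²(2t - 5a)(2t + 5a)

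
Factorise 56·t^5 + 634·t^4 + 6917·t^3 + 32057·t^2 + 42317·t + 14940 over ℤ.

(2·t + 9)·(4·t + 5)·(7·t + 4)·(t^2 + 5·t + 83)

Testing divisors of the constant over divisors of the leading coefficient, t = -4/7 is a root, giving the factor (7·t + 4) and quotient 8·t^4 + 86·t^3 + 939·t^2 + 4043·t + 3735.
Continuing, t = -5/4 is a root, so (4·t + 5) is a factor; dividing leaves 2·t^3 + 19·t^2 + 211·t + 747.
Then t = -9/2 is a root, so (2·t + 9) is a factor; dividing leaves t^2 + 5·t + 83.
The quadratic t^2 + 5·t + 83 has discriminant -307 < 0 and is irreducible over ℤ.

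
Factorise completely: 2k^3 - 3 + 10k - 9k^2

(2k - 1)(k - 1)(k - 3)

Testing divisors of the constant over divisors of the leading coefficient, k = 3 is a root, so (k - 3) divides it; the quotient is 2k^2 - 3k + 1.
The remaining quadratic factors as (k - 1)(2k - 1).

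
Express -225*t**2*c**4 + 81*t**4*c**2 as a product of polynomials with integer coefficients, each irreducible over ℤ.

9*c**2*t**2*(3*t - 5*c)*(3*t + 5*c)

Pull out the common factor 9*t**2*c**2; 9*t**2 - 25*c**2 is a difference of squares.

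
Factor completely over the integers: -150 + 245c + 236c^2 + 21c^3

Among the possible rational roots, c = 3/7 is a root, so (7c - 3) is a factor; dividing leaves 3c^2 + 35c + 50.
The remaining quadratic factors as (3c + 5)(c + 10).

(3c + 5)(7c - 3)(c + 10)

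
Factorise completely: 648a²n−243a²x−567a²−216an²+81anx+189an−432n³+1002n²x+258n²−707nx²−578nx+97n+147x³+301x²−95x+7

(8n−3x−7)(9a+6n−7x+1)(9a−9n+7x−1)

Group: 9a(72an−27ax−63a+48n²−74nx−34n+21x²+46x−7) + (−9n+7x−1)(72an−27ax−63a+48n²−74nx−34n+21x²+46x−7); both groups contain (72an−27ax−63a+48n²−74nx−34n+21x²+46x−7), so (9a−9n+7x−1) is a factor with cofactor 72an−27ax−63a+48n²−74nx−34n+21x²+46x−7.
The cofactor groups again: 72an−27ax−63a+48n²−74nx−34n+21x²+46x−7 = 9a(8n−3x−7) + (6n−7x+1)(8n−3x−7); both groups contain (8n−3x−7), giving (9a+6n−7x+1)(8n−3x−7).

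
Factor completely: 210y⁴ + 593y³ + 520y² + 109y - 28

(5y + 4)(6y + 7)(7y - 1)(y + 1)

Testing divisors of the constant over divisors of the leading coefficient, y = -7/6 is a root, giving the factor (6y + 7) and quotient 35y³ + 58y² + 19y - 4.
Continuing, y = 1/7 is a root, so (7y - 1) is a factor; dividing leaves 5y² + 9y + 4.
The remaining quadratic factors as (5y + 4)(y + 1).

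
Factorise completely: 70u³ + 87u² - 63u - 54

Testing divisors of the constant over divisors of the leading coefficient, u = -3/5 is a root, giving the factor (5u + 3) and quotient 14u² + 9u - 18.
The remaining quadratic factors as (7u - 6)(2u + 3).

(2u + 3)(5u + 3)(7u - 6)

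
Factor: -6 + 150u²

Factor out 6, leaving 25u² - 1, which is a difference of two squares.

6(5u + 1)(5u - 1)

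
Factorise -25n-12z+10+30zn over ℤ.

Group as (30zn-12z) + (-25n+10) = 6z(5n-2) - 5(5n-2).
Both groups share the factor (5n-2).

(5n-2)(6z-5)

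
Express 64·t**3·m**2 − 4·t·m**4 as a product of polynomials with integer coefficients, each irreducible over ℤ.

Every term has a factor of 4·t·m**2. Then 16·t**2 − m**2 = (4·t)² − (m)².

4·m**2·t·(4·t − m)·(4·t + m)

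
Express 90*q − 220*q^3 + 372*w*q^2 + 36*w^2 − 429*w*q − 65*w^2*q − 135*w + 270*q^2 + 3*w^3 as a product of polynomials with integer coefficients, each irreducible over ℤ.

(w − 10*q + 15)*(w − 11*q − 3)*(3*w − 2*q)

Group: 3*w*(w^2 − 21*w*q + 12*w + 110*q^2 − 135*q − 45) − 2*q*(w^2 − 21*w*q + 12*w + 110*q^2 − 135*q − 45); both groups contain (w^2 − 21*w*q + 12*w + 110*q^2 − 135*q − 45), so (3*w − 2*q) is a factor with cofactor w^2 − 21*w*q + 12*w + 110*q^2 − 135*q − 45.
The cofactor groups again: w^2 − 21*w*q + 12*w + 110*q^2 − 135*q − 45 = w*(w − 10*q + 15) + (−11*q − 3)*(w − 10*q + 15); both groups contain (w − 10*q + 15), giving (w − 11*q − 3)*(w − 10*q + 15).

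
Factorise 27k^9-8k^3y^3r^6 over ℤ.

k^3(3k^2-2yr^2)(9k^4+6k^2yr^2+4y^2r^4)

Pull out the common factor k^3, leaving 27k^6-8y^3r^6.
Recognize a difference of cubes with the parts 3k^2 and 2yr^2.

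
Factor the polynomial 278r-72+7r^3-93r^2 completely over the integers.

(7r-2)(r-4)(r-9)

Among the possible rational roots, r = 2/7 is a root, giving the factor (7r-2) and quotient r^2-13r+36.
The remaining quadratic factors as (r-4)(r-9).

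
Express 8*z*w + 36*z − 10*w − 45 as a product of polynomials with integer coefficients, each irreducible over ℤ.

Group as (8*z*w + 36*z) + (−10*w − 45) = 4*z*(2*w + 9) − 5*(2*w + 9).
Both groups share the factor (2*w + 9).

(2*w + 9)*(4*z − 5)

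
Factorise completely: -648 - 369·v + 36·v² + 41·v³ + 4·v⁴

(4·v + 9)·(v + 3)·(v + 8)·(v - 3)

By the rational root theorem, v = -8 is a root, so (v + 8) is a factor; dividing leaves 4·v³ + 9·v² - 36·v - 81.
Continuing, v = -9/4 is a root, so (4·v + 9) is a factor; dividing leaves v² - 9.
The remaining quadratic factors as (v - 3)(v + 3).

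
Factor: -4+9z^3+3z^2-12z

(3z+1)(3z^2-4)

Group as (9z^3-12z) + (3z^2-4) = 3z(3z^2-4) + (3z^2-4).
Both groups share the factor (3z^2-4).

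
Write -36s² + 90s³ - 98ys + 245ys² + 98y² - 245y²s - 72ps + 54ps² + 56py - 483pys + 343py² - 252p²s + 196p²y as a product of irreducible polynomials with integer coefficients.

Group: 4p(49py - 63ps - 35ys + 14y + 45s² - 18s) + (7y + 2s)(49py - 63ps - 35ys + 14y + 45s² - 18s); both groups contain (49py - 63ps - 35ys + 14y + 45s² - 18s), so (4p + 7y + 2s) is a factor with cofactor 49py - 63ps - 35ys + 14y + 45s² - 18s.
The cofactor groups again: 49py - 63ps - 35ys + 14y + 45s² - 18s = 7p(7y - 9s) + (-5s + 2)(7y - 9s); both groups contain (7y - 9s), giving (7p - 5s + 2)(7y - 9s).

(7y - 9s)(4p + 7y + 2s)(7p - 5s + 2)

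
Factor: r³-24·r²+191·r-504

Among the possible rational roots, r = 9 is a root, giving the factor (r-9) and quotient r²-15·r+56.
The remaining quadratic factors as (r-7)(r-8).

(r-7)·(r-8)·(r-9)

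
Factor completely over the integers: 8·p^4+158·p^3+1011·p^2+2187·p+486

By the rational root theorem, p = −9/2 is a root, so (2·p+9) divides it; the quotient is 4·p^3+61·p^2+231·p+54.
Then p = −6 is a root, so (p+6) divides it; the quotient is 4·p^2+37·p+9.
The remaining quadratic factors as (4·p+1)(p+9).

(2·p+9)·(4·p+1)·(p+6)·(p+9)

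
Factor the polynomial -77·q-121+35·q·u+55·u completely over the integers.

Group as (35·q·u-77·q) + (55·u-121) = 7·q·(5·u-11) + 11·(5·u-11).
Both groups share the factor (5·u-11).

(5·u-11)·(7·q+11)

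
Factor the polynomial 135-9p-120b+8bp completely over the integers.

Group as (8bp-120b) + (-9p+135) = 8b(p-15) - 9(p-15).
Both groups share the factor (p-15).

(8b-9)(p-15)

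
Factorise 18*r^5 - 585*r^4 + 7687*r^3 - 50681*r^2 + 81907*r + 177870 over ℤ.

(3*r - 14)*(6*r + 7)*(r - 15)*(r^2 - 14*r + 121)

Testing divisors of the constant over divisors of the leading coefficient, r = 15 is a root, giving the factor (r - 15) and quotient 18*r^4 - 315*r^3 + 2962*r^2 - 6251*r - 11858.
Continuing, r = -7/6 is a root, so (6*r + 7) divides it; the quotient is 3*r^3 - 56*r^2 + 559*r - 1694.
Continuing, r = 14/3 is a root, so (3*r - 14) divides it; the quotient is r^2 - 14*r + 121.
The quadratic r^2 - 14*r + 121 has discriminant -288 < 0 and is irreducible over ℤ.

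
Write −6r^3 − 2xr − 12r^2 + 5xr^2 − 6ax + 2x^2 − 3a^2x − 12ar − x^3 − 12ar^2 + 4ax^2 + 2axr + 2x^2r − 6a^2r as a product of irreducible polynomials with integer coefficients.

−(x + 2r)(3a − x + 3r)(a − x + r + 2)

Group: x(−3a^2 + 4ax − 6ar − 6a − x^2 + 4xr + 2x − 3r^2 − 6r) + 2r(−3a^2 + 4ax − 6ar − 6a − x^2 + 4xr + 2x − 3r^2 − 6r); both groups contain (−3a^2 + 4ax − 6ar − 6a − x^2 + 4xr + 2x − 3r^2 − 6r), so (x + 2r) is a factor with cofactor −3a^2 + 4ax − 6ar − 6a − x^2 + 4xr + 2x − 3r^2 − 6r.
The cofactor groups again: −3a^2 + 4ax − 6ar − 6a − x^2 + 4xr + 2x − 3r^2 − 6r = −a(3a − x + 3r) + (x − r − 2)(3a − x + 3r); both groups contain (3a − x + 3r), giving −(a − x + r + 2)(3a − x + 3r).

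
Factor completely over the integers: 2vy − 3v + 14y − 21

(2y − 3)(v + 7)

Group as (2vy − 3v) + (14y − 21) = v(2y − 3) + 7(2y − 3).
Both groups share the factor (2y − 3).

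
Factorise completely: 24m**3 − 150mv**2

6m(2m + 5v)(2m − 5v)

Every term has a factor of 6m. Then 4m**2 − 25v**2 = (2m)² − (5v)².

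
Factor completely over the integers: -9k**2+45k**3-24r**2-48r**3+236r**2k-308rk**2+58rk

-(2r-5k+1)(4r-9k)(6r-k)

Group: 2r(-24r**2+58rk-9k**2) + (-5k+1)(-24r**2+58rk-9k**2); both groups contain (-24r**2+58rk-9k**2), so (2r-5k+1) is a factor with cofactor -24r**2+58rk-9k**2.
The cofactor groups again: -24r**2+58rk-9k**2 = -6r(4r-9k) + k(4r-9k); both groups contain (4r-9k), giving -(6r-k)(4r-9k).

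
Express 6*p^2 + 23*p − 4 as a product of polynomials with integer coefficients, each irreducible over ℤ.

Need a pair with product 6·(−4) = −24 and sum 23: that's −1 and 24.
Split the middle term: 6*p^2 − p + 24*p − 4 = p*(6*p − 1) + 4*(6*p − 1).

(6*p − 1)*(p + 4)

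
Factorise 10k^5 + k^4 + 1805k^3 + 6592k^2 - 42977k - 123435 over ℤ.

(2k - 9)(5k + 13)(k + 5)(k^2 - 3k + 211)

By the rational root theorem, k = 9/2 is a root, giving the factor (2k - 9) and quotient 5k^4 + 23k^3 + 1006k^2 + 7823k + 13715.
Next, k = -5 is a root, giving the factor (k + 5) and quotient 5k^3 - 2k^2 + 1016k + 2743.
Continuing, k = -13/5 is a root, so (5k + 13) divides it; the quotient is k^2 - 3k + 211.
The quadratic k^2 - 3k + 211 has discriminant -835 < 0 and is irreducible over ℤ.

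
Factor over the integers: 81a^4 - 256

(3a)⁴ − (4)⁴ = ((3a)² − (4)²)((3a)² + (4)²); the first factor splits again, the second (9a^2 + 16) is irreducible.

(3a + 4)(3a - 4)(9a^2 + 16)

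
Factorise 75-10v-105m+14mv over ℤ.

Group as (14mv-105m) + (-10v+75) = 7m(2v-15) - 5(2v-15).
Both groups share the factor (2v-15).

(2v-15)(7m-5)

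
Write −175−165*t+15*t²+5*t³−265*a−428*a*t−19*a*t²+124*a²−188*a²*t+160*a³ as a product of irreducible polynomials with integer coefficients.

(4*a−5*t−5)*(5*a+t+7)*(8*a−t+5)

Group: 8*a*(20*a²−21*a*t+3*a−5*t²−40*t−35) + (−t+5)*(20*a²−21*a*t+3*a−5*t²−40*t−35); both groups contain (20*a²−21*a*t+3*a−5*t²−40*t−35), so (8*a−t+5) is a factor with cofactor 20*a²−21*a*t+3*a−5*t²−40*t−35.
The cofactor groups again: 20*a²−21*a*t+3*a−5*t²−40*t−35 = 5*a*(4*a−5*t−5) + (t+7)*(4*a−5*t−5); both groups contain (4*a−5*t−5), giving (5*a+t+7)*(4*a−5*t−5).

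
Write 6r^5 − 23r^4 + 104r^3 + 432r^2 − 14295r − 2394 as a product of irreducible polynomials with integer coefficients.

By the rational root theorem, r = −1/6 is a root, giving the factor (6r + 1) and quotient r^4 − 4r^3 + 18r^2 + 69r − 2394.
Then r = 7 is a root, so (r − 7) divides it; the quotient is r^3 + 3r^2 + 39r + 342.
Next, r = −6 is a root, so (r + 6) divides it; the quotient is r^2 − 3r + 57.
The quadratic r^2 − 3r + 57 has discriminant −219 < 0 and is irreducible over ℤ.

(6r + 1)(r + 6)(r − 7)(r^2 − 3r + 57)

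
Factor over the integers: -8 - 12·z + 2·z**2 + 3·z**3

(3·z + 2)·(z + 2)·(z - 2)

By the rational root theorem, z = 2 is a root, so (z - 2) divides it; the quotient is 3·z**2 + 8·z + 4.
The remaining quadratic factors as (z + 2)(3·z + 2).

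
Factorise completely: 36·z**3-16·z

Pull out the common factor 4·z; 9·z**2-4 is a difference of squares.

4·z·(3·z+2)·(3·z-2)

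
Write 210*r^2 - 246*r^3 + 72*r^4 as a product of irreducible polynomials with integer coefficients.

6*r^2*(3*r - 5)*(4*r - 7)

Pull out the common factor 6*r^2, then factor the remaining trinomial.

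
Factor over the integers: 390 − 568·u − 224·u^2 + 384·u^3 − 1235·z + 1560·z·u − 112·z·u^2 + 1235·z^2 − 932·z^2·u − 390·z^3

−(15·z − 8·u − 10)·(13·z + 12·u − 13)·(2·z + 4·u − 3)

Group: 2·z·(−195·z^2 − 76·z·u + 325·z + 96·u^2 + 16·u − 130) + (4·u − 3)·(−195·z^2 − 76·z·u + 325·z + 96·u^2 + 16·u − 130); both groups contain (−195·z^2 − 76·z·u + 325·z + 96·u^2 + 16·u − 130), so (2·z + 4·u − 3) is a factor with cofactor −195·z^2 − 76·z·u + 325·z + 96·u^2 + 16·u − 130.
The cofactor groups again: −195·z^2 − 76·z·u + 325·z + 96·u^2 + 16·u − 130 = −13·z·(15·z − 8·u − 10) + (−12·u + 13)·(15·z − 8·u − 10); both groups contain (15·z − 8·u − 10), giving −(13·z + 12·u − 13)·(15·z − 8·u − 10).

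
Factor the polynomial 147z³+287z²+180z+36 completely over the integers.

(3z+2)(7z+3)(7z+6)

Trying the rational-root candidates, z = −6/7 is a root, so (7z+6) is a factor; dividing leaves 21z²+23z+6.
The remaining quadratic factors as (3z+2)(7z+3).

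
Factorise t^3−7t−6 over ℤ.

(t+1)(t+2)(t−3)

By the rational root theorem, t = 3 is a root, so (t−3) divides it; the quotient is t^2+3t+2.
The remaining quadratic factors as (t+2)(t+1).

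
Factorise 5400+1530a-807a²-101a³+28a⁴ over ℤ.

Testing divisors of the constant over divisors of the leading coefficient, a = 15/4 is a root, giving the factor (4a-15) and quotient 7a³+a²-198a-360.
Continuing, a = 6 is a root, giving the factor (a-6) and quotient 7a²+43a+60.
The remaining quadratic factors as (a+4)(7a+15).

(4a-15)(7a+15)(a+4)(a-6)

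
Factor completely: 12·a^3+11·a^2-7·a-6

(3·a+2)·(4·a-3)·(a+1)

Among the possible rational roots, a = -1 is a root, so (a+1) divides it; the quotient is 12·a^2-a-6.
The remaining quadratic factors as (4·a-3)(3·a+2).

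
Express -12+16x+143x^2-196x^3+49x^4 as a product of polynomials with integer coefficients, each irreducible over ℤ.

(7x+2)(7x-2)(x-1)(x-3)

Testing divisors of the constant over divisors of the leading coefficient, x = 3 is a root, so (x-3) divides it; the quotient is 49x^3-49x^2-4x+4.
Then x = -2/7 is a root, so (7x+2) divides it; the quotient is 7x^2-9x+2.
The remaining quadratic factors as (7x-2)(x-1).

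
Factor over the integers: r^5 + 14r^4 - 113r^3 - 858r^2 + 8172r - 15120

Among the possible rational roots, r = 3 is a root, giving the factor (r - 3) and quotient r^4 + 17r^3 - 62r^2 - 1044r + 5040.
Continuing, r = -12 is a root, so (r + 12) divides it; the quotient is r^3 + 5r^2 - 122r + 420.
Then r = -15 is a root, so (r + 15) is a factor; dividing leaves r^2 - 10r + 28.
The quadratic r^2 - 10r + 28 has discriminant -12 < 0 and is irreducible over ℤ.

(r + 12)(r + 15)(r - 3)(r^2 - 10r + 28)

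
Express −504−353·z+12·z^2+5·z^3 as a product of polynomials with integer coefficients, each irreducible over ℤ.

(5·z+7)·(z+9)·(z−8)

Among the possible rational roots, z = −9 is a root, so (z+9) divides it; the quotient is 5·z^2−33·z−56.
The remaining quadratic factors as (5·z+7)(z−8).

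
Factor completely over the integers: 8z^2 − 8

8(z + 1)(z − 1)

Every term has a factor of 8. Then z^2 − 1 = (z)² − (1)².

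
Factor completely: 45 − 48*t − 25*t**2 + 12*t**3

(3*t + 5)*(4*t − 3)*(t − 3)

Among the possible rational roots, t = 3/4 is a root, so (4*t − 3) is a factor; dividing leaves 3*t**2 − 4*t − 15.
The remaining quadratic factors as (t − 3)(3*t + 5).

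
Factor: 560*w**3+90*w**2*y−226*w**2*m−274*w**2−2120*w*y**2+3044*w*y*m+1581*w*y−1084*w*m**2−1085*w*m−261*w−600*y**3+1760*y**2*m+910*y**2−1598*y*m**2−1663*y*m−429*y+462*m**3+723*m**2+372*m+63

Group: 5*w*(112*w**2+242*w*y−202*w*m−122*w+60*y**2−134*y*m−73*y+66*m**2+75*m+21) + (−10*y+7*m+3)*(112*w**2+242*w*y−202*w*m−122*w+60*y**2−134*y*m−73*y+66*m**2+75*m+21); both groups contain (112*w**2+242*w*y−202*w*m−122*w+60*y**2−134*y*m−73*y+66*m**2+75*m+21), so (5*w−10*y+7*m+3) is a factor with cofactor 112*w**2+242*w*y−202*w*m−122*w+60*y**2−134*y*m−73*y+66*m**2+75*m+21.
The cofactor groups again: 112*w**2+242*w*y−202*w*m−122*w+60*y**2−134*y*m−73*y+66*m**2+75*m+21 = 8*w*(14*w+4*y−6*m−3) + (15*y−11*m−7)*(14*w+4*y−6*m−3); both groups contain (14*w+4*y−6*m−3), giving (8*w+15*y−11*m−7)*(14*w+4*y−6*m−3).

(8*w+15*y−11*m−7)*(14*w+4*y−6*m−3)*(5*w−10*y+7*m+3)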